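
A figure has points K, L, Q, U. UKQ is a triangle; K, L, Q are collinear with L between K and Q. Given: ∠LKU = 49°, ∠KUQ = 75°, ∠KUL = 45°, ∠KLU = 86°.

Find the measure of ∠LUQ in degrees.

1. ∠QKU = 49°  [L on ray KQ]
2. ∠KQU = 56°  [△UKQ]
3. ∠QLU = 94°  [linear pair at L on KQ]
4. ∠LQU = 56°  [L on ray QK]
5. ∠LUQ = 30°  [△ULQ]

∠LUQ = 30°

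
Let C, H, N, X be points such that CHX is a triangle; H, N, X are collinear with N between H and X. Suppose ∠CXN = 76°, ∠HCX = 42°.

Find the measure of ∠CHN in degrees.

∠CHN = 62°

1. ∠CXH = 76°  [N on ray XH]
2. ∠CHX = 62°  [△CHX]
3. ∠CHN = 62°  [N on ray HX]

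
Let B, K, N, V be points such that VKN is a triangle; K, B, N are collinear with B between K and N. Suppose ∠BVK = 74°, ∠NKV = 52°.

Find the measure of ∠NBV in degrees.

∠NBV = 126°

1. ∠BKV = 52°  [B on ray KN]
2. ∠KBV = 54°  [△VKB]
3. ∠NBV = 126°  [linear pair at B on KN]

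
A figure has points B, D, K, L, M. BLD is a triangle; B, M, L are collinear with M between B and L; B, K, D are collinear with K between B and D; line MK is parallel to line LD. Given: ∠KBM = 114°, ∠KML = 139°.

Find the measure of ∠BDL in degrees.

∠BDL = 25°

1. ∠BMK = 41°  [linear pair at M on BL]
2. ∠BKM = 25°  [△BMK]
3. ∠BDL = 25°  [MK∥LD, corresponding at K]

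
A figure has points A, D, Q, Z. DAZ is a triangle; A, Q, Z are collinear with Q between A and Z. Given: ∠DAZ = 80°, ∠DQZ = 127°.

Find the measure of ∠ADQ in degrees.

∠ADQ = 47°

1. ∠DAQ = 80°  [Q on ray AZ]
2. ∠AQD = 53°  [linear pair at Q on AZ]
3. ∠ADQ = 47°  [△DAQ]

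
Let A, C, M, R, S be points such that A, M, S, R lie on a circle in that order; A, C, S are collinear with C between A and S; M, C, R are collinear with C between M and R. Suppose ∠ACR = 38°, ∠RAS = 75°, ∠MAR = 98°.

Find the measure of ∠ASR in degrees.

∠ASR = 15°

1. ∠ARM = 67°  [△ACR]
2. ∠AMR = 15°  [△AMR]
3. ∠ASR = 15°  [same arc AR]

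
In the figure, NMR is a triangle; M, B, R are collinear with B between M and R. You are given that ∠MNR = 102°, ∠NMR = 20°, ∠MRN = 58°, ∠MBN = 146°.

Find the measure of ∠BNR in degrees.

1. ∠BRN = 58°  [B on ray RM]
2. ∠NBR = 34°  [linear pair at B on MR]
3. ∠BNR = 88°  [△NBR]

∠BNR = 88°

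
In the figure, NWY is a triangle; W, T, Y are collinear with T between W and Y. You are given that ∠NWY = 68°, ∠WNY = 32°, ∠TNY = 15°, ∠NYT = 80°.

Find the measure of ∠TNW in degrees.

1. ∠NWT = 68°  [T on ray WY]
2. ∠NTY = 85°  [△NTY]
3. ∠NTW = 95°  [linear pair at T on WY]
4. ∠TNW = 17°  [△NWT]

∠TNW = 17°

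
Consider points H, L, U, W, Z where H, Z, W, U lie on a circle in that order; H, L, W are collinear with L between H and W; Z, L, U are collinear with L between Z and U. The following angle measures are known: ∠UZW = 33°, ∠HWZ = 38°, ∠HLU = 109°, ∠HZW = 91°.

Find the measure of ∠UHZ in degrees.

1. ∠WLZ = 109°  [△ZLW]
2. ∠HUZ = 38°  [same arc HZ]
3. ∠WHZ = 51°  [△HZW]
4. ∠HLZ = 71°  [linear pair at L on HW]
5. ∠HZU = 58°  [△HLZ]
6. ∠UHZ = 84°  [△HZU]

∠UHZ = 84°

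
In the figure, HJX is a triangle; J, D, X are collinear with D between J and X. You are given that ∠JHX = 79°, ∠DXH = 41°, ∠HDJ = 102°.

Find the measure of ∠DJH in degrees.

∠DJH = 60°

1. ∠HXJ = 41°  [D on ray XJ]
2. ∠HJX = 60°  [△HJX]
3. ∠DJH = 60°  [D on ray JX]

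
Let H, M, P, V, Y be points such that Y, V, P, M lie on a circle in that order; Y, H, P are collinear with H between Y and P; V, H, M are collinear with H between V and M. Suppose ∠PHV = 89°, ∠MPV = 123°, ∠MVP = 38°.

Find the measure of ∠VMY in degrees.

∠VMY = 53°

1. ∠MHY = 89°  [vertical angles at H]
2. ∠MYP = 38°  [same arc PM]
3. ∠VMY = 53°  [△YHM]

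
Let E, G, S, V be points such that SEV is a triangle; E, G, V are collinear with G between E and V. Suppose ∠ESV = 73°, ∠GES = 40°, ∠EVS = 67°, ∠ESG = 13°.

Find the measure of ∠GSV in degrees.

∠GSV = 60°

1. ∠EGS = 127°  [△SEG]
2. ∠GVS = 67°  [G on ray VE]
3. ∠SGV = 53°  [linear pair at G on EV]
4. ∠GSV = 60°  [△SGV]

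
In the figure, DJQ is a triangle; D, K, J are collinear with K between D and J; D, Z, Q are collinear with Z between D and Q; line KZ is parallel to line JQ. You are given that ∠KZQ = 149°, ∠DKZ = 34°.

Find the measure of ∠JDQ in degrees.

∠JDQ = 115°

1. ∠DZK = 31°  [linear pair at Z on DQ]
2. ∠KDZ = 115°  [△DKZ]
3. ∠JDQ = 115°  [K on DJ, Z on DQ]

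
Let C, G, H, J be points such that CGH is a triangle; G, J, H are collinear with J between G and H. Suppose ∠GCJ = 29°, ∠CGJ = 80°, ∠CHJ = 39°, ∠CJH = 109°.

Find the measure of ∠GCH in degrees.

∠GCH = 61°

1. ∠CGH = 80°  [J on ray GH]
2. ∠CHG = 39°  [J on ray HG]
3. ∠GCH = 61°  [△CGH]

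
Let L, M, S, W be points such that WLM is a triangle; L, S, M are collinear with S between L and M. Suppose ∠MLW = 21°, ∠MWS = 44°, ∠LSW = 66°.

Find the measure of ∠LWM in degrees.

1. ∠MSW = 114°  [linear pair at S on LM]
2. ∠SMW = 22°  [△WSM]
3. ∠LMW = 22°  [S on ray ML]
4. ∠LWM = 137°  [△WLM]

∠LWM = 137°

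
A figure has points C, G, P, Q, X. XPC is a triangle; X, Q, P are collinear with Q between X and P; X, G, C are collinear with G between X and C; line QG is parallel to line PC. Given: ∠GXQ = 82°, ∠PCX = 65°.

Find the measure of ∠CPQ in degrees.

∠CPQ = 33°

1. ∠CXP = 82°  [Q on XP, G on XC]
2. ∠CPX = 33°  [△XPC]
3. ∠CPQ = 33°  [Q on ray PX]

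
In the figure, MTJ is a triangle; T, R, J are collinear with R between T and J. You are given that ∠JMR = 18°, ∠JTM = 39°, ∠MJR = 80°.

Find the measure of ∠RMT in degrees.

1. ∠JRM = 82°  [△MRJ]
2. ∠MTR = 39°  [R on ray TJ]
3. ∠MRT = 98°  [linear pair at R on TJ]
4. ∠RMT = 43°  [△MTR]

∠RMT = 43°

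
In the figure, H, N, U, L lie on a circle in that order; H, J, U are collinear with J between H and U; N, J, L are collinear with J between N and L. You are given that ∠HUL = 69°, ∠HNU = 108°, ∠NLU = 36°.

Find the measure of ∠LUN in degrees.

1. ∠HLU = 72°  [cyclic HNUL, opposite ∠N+∠L]
2. ∠LHU = 39°  [△HUL]
3. ∠LNU = 39°  [same arc UL]
4. ∠LUN = 105°  [△NUL]

∠LUN = 105°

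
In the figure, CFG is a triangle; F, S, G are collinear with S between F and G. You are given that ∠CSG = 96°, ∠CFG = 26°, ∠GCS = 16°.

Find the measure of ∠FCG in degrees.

1. ∠CGS = 68°  [△CSG]
2. ∠CGF = 68°  [S on ray GF]
3. ∠FCG = 86°  [△CFG]

∠FCG = 86°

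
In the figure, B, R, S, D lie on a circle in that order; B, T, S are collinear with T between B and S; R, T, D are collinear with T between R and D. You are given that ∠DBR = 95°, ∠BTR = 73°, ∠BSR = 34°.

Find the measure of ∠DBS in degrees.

1. ∠DTS = 73°  [vertical angles at T]
2. ∠BDR = 34°  [same arc BR]
3. ∠BTD = 107°  [linear pair at T on BS]
4. ∠DBS = 39°  [△BTD]

∠DBS = 39°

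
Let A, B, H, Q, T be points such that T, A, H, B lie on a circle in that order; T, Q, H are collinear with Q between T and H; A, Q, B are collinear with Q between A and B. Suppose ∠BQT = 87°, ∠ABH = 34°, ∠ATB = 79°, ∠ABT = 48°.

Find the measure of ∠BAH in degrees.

∠BAH = 45°

1. ∠AQH = 87°  [vertical angles at Q]
2. ∠AHT = 48°  [same arc TA]
3. ∠BAH = 45°  [△AQH]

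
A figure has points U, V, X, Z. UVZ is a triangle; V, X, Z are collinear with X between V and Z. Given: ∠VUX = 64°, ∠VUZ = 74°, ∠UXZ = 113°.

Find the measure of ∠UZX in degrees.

1. ∠UXV = 67°  [linear pair at X on VZ]
2. ∠UVX = 49°  [△UVX]
3. ∠UVZ = 49°  [X on ray VZ]
4. ∠UZV = 57°  [△UVZ]
5. ∠UZX = 57°  [X on ray ZV]

∠UZX = 57°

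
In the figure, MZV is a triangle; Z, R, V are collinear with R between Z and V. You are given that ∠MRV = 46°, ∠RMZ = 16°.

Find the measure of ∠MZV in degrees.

1. ∠MRZ = 134°  [linear pair at R on ZV]
2. ∠MZR = 30°  [△MZR]
3. ∠MZV = 30°  [R on ray ZV]

∠MZV = 30°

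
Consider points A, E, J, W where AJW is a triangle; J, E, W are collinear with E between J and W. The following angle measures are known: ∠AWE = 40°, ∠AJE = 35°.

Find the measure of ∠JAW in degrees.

∠JAW = 105°

1. ∠AWJ = 40°  [E on ray WJ]
2. ∠AJW = 35°  [E on ray JW]
3. ∠JAW = 105°  [△AJW]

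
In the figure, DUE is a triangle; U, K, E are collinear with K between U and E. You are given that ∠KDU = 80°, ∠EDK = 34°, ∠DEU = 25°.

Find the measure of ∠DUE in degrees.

1. ∠DEK = 25°  [K on ray EU]
2. ∠DKE = 121°  [△DKE]
3. ∠DKU = 59°  [linear pair at K on UE]
4. ∠DUK = 41°  [△DUK]
5. ∠DUE = 41°  [K on ray UE]

∠DUE = 41°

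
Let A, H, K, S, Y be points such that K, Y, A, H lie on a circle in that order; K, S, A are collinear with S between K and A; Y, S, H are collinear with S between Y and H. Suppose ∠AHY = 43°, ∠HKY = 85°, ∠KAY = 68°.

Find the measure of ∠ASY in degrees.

1. ∠HAY = 95°  [cyclic KYAH, opposite ∠K+∠A]
2. ∠AYH = 42°  [△YAH]
3. ∠ASY = 70°  [△YSA]

∠ASY = 70°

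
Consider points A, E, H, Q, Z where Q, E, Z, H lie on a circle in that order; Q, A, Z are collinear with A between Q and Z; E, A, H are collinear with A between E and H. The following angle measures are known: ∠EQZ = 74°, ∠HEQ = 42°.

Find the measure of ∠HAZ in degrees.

1. ∠EHZ = 74°  [same arc EZ]
2. ∠HZQ = 42°  [same arc QH]
3. ∠HAZ = 64°  [△ZAH]

∠HAZ = 64°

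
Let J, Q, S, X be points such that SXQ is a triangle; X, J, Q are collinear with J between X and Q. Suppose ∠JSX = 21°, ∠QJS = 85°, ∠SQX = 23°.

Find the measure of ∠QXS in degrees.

1. ∠SJX = 95°  [linear pair at J on XQ]
2. ∠JXS = 64°  [△SXJ]
3. ∠QXS = 64°  [J on ray XQ]

∠QXS = 64°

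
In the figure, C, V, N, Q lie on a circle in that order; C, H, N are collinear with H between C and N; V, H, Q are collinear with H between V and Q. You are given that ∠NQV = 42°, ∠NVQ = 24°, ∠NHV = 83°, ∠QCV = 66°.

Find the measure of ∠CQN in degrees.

1. ∠NCV = 42°  [same arc VN]
2. ∠CNV = 73°  [△VHN]
3. ∠CVN = 65°  [△CVN]
4. ∠CQN = 115°  [cyclic CVNQ, opposite ∠V+∠Q]

∠CQN = 115°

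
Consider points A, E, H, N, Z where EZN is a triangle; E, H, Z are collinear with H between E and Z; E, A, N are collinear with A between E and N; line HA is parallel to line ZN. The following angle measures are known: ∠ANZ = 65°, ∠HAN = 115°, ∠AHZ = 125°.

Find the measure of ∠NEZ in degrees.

1. ∠EAH = 65°  [linear pair at A on EN]
2. ∠AHE = 55°  [linear pair at H on EZ]
3. ∠AEH = 60°  [△EHA]
4. ∠NEZ = 60°  [H on EZ, A on EN]

∠NEZ = 60°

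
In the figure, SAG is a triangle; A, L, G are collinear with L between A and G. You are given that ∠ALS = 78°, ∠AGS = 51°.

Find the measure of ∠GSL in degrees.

∠GSL = 27°

1. ∠GLS = 102°  [linear pair at L on AG]
2. ∠LGS = 51°  [L on ray GA]
3. ∠GSL = 27°  [△SLG]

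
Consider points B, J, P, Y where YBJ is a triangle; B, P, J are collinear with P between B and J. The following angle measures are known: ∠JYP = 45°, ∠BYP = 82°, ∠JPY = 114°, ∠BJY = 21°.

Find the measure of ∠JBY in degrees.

1. ∠BPY = 66°  [linear pair at P on BJ]
2. ∠PBY = 32°  [△YBP]
3. ∠JBY = 32°  [P on ray BJ]

∠JBY = 32°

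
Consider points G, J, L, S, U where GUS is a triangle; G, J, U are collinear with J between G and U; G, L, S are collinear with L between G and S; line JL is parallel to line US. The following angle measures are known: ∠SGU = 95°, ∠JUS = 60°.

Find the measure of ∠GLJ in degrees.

∠GLJ = 25°

1. ∠GUS = 60°  [J on ray UG]
2. ∠GSU = 25°  [△GUS]
3. ∠GLJ = 25°  [JL∥US, corresponding at L]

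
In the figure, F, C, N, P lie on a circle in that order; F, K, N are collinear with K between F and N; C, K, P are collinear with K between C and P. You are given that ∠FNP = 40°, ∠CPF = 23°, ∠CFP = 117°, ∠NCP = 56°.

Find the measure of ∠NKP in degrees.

∠NKP = 79°

1. ∠CNP = 63°  [cyclic FCNP, opposite ∠F+∠N]
2. ∠CPN = 61°  [△CNP]
3. ∠NKP = 79°  [△NKP]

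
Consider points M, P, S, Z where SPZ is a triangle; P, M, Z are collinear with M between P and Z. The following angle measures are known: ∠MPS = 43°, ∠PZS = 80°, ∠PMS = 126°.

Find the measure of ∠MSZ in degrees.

∠MSZ = 46°

1. ∠MZS = 80°  [M on ray ZP]
2. ∠SMZ = 54°  [linear pair at M on PZ]
3. ∠MSZ = 46°  [△SMZ]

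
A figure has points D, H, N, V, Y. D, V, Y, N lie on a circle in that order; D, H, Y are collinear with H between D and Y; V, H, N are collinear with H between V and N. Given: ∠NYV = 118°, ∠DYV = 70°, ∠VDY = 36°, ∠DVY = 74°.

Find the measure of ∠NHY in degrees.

1. ∠NDV = 62°  [cyclic DVYN, opposite ∠D+∠Y]
2. ∠DNV = 70°  [same arc DV]
3. ∠VNY = 36°  [same arc VY]
4. ∠DVN = 48°  [△DVN]
5. ∠DYN = 48°  [same arc DN]
6. ∠NHY = 96°  [△YHN]

∠NHY = 96°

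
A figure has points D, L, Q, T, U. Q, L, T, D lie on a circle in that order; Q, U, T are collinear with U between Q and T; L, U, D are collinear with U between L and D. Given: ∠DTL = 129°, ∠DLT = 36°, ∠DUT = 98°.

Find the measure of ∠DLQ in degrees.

1. ∠LDT = 15°  [△LTD]
2. ∠LUQ = 98°  [vertical angles at U]
3. ∠LQT = 15°  [same arc LT]
4. ∠DLQ = 67°  [△QUL]

∠DLQ = 67°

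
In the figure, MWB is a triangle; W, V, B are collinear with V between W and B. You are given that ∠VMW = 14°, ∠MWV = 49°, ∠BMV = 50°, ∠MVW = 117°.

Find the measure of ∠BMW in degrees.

∠BMW = 64°

1. ∠BWM = 49°  [V on ray WB]
2. ∠BVM = 63°  [linear pair at V on WB]
3. ∠MBV = 67°  [△MVB]
4. ∠MBW = 67°  [V on ray BW]
5. ∠BMW = 64°  [△MWB]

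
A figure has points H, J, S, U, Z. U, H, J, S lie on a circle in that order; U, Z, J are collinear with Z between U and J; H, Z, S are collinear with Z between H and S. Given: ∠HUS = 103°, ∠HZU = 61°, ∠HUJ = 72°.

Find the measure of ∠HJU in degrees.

1. ∠HJS = 77°  [cyclic UHJS, opposite ∠U+∠J]
2. ∠HZJ = 119°  [linear pair at Z on UJ]
3. ∠HSJ = 72°  [same arc HJ]
4. ∠JHS = 31°  [△HJS]
5. ∠HJU = 30°  [△HZJ]

∠HJU = 30°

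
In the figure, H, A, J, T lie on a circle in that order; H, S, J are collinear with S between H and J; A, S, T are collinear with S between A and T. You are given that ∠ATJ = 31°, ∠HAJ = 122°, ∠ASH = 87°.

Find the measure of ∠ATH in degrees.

1. ∠AHJ = 31°  [same arc AJ]
2. ∠AJH = 27°  [△HAJ]
3. ∠ATH = 27°  [same arc HA]

∠ATH = 27°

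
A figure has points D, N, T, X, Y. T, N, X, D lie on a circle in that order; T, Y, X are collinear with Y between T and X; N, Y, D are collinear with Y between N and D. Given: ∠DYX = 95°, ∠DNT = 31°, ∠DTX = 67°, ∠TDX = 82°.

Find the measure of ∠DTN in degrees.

∠DTN = 121°

1. ∠DYT = 85°  [linear pair at Y on TX]
2. ∠NDT = 28°  [△TYD]
3. ∠DTN = 121°  [△TND]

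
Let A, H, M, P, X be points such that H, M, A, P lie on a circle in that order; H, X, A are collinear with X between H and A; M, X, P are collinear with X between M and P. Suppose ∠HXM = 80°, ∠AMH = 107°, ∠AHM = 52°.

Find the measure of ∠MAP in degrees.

1. ∠AXM = 100°  [linear pair at X on HA]
2. ∠HAM = 21°  [△HMA]
3. ∠APM = 52°  [same arc MA]
4. ∠AMP = 59°  [△MXA]
5. ∠MAP = 69°  [△MAP]

∠MAP = 69°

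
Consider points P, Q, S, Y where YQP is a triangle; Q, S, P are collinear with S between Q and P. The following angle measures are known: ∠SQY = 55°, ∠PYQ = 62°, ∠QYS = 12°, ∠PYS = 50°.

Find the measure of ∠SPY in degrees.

∠SPY = 63°

1. ∠PQY = 55°  [S on ray QP]
2. ∠QPY = 63°  [△YQP]
3. ∠SPY = 63°  [S on ray PQ]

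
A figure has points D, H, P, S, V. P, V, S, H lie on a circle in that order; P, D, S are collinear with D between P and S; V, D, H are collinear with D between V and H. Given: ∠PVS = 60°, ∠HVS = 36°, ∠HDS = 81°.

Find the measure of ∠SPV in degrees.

∠SPV = 75°

1. ∠PHS = 120°  [cyclic PVSH, opposite ∠V+∠H]
2. ∠HPS = 36°  [same arc SH]
3. ∠PDV = 81°  [vertical angles at D]
4. ∠HSP = 24°  [△PSH]
5. ∠HVP = 24°  [same arc PH]
6. ∠SPV = 75°  [△PDV]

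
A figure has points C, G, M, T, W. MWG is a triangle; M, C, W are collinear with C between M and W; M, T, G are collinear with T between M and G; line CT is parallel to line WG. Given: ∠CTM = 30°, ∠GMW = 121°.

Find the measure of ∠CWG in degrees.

∠CWG = 29°

1. ∠MGW = 30°  [CT∥WG, corresponding at T]
2. ∠GWM = 29°  [△MWG]
3. ∠CWG = 29°  [C on ray WM]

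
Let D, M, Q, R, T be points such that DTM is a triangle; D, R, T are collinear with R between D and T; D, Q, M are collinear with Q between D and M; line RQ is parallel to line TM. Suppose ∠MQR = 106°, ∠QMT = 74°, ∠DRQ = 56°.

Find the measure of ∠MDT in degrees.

1. ∠DMT = 74°  [Q on ray MD]
2. ∠DTM = 56°  [RQ∥TM, corresponding at R]
3. ∠MDT = 50°  [△DTM]

∠MDT = 50°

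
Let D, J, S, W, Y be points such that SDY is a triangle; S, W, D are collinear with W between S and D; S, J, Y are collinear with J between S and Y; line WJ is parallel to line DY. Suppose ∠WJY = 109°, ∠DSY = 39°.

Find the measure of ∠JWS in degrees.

∠JWS = 70°

1. ∠SJW = 71°  [linear pair at J on SY]
2. ∠JSW = 39°  [W on SD, J on SY]
3. ∠JWS = 70°  [△SWJ]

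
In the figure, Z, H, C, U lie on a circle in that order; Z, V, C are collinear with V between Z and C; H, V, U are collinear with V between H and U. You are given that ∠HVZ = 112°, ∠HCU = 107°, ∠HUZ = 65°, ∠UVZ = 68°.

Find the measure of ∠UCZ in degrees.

∠UCZ = 42°

1. ∠HZU = 73°  [cyclic ZHCU, opposite ∠Z+∠C]
2. ∠UHZ = 42°  [△ZHU]
3. ∠UCZ = 42°  [same arc ZU]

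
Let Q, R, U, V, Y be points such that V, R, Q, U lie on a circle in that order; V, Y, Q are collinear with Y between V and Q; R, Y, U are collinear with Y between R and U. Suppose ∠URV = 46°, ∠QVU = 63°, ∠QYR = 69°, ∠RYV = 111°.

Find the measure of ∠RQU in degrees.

1. ∠UQV = 46°  [same arc VU]
2. ∠QRU = 63°  [same arc QU]
3. ∠QYU = 111°  [vertical angles at Y]
4. ∠QUR = 23°  [△QYU]
5. ∠RQU = 94°  [△RQU]

∠RQU = 94°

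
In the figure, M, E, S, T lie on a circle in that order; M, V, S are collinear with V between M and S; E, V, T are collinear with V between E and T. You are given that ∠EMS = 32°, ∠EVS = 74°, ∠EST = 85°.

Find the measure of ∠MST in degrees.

∠MST = 42°

1. ∠ETS = 32°  [same arc ES]
2. ∠MVT = 74°  [vertical angles at V]
3. ∠SVT = 106°  [linear pair at V on MS]
4. ∠MST = 42°  [△SVT]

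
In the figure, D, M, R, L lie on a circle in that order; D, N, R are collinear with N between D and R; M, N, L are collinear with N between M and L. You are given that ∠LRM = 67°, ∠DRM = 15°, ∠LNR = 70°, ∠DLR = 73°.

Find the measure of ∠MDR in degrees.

∠MDR = 58°

1. ∠LDM = 113°  [cyclic DMRL, opposite ∠D+∠R]
2. ∠DLM = 15°  [same arc DM]
3. ∠DNM = 70°  [vertical angles at N]
4. ∠DML = 52°  [△DML]
5. ∠MDR = 58°  [△DNM]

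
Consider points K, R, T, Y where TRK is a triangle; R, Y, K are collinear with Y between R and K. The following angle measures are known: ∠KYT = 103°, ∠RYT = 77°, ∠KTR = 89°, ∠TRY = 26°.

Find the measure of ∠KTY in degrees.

∠KTY = 12°

1. ∠KRT = 26°  [Y on ray RK]
2. ∠RKT = 65°  [△TRK]
3. ∠TKY = 65°  [Y on ray KR]
4. ∠KTY = 12°  [△TYK]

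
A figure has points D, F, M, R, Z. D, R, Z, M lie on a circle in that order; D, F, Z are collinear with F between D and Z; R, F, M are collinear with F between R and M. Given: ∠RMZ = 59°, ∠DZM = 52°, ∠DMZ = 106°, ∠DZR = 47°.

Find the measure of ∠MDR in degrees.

∠MDR = 81°

1. ∠DRM = 52°  [same arc DM]
2. ∠DMR = 47°  [same arc DR]
3. ∠MDR = 81°  [△DRM]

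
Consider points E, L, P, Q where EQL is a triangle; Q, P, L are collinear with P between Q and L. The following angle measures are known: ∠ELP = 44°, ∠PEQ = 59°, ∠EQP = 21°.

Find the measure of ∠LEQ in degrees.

∠LEQ = 115°

1. ∠ELQ = 44°  [P on ray LQ]
2. ∠EQL = 21°  [P on ray QL]
3. ∠LEQ = 115°  [△EQL]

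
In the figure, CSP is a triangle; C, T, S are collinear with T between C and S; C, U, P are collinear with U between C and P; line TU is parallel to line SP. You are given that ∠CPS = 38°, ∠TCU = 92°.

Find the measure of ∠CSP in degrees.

1. ∠CUT = 38°  [TU∥SP, corresponding at U]
2. ∠CTU = 50°  [△CTU]
3. ∠CSP = 50°  [TU∥SP, corresponding at T]

∠CSP = 50°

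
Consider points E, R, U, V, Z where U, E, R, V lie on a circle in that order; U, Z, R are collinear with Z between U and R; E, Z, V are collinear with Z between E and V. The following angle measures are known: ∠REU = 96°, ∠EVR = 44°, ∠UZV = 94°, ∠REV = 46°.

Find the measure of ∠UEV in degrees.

1. ∠RVU = 84°  [cyclic UERV, opposite ∠E+∠V]
2. ∠RUV = 46°  [same arc RV]
3. ∠URV = 50°  [△URV]
4. ∠UEV = 50°  [same arc UV]

∠UEV = 50°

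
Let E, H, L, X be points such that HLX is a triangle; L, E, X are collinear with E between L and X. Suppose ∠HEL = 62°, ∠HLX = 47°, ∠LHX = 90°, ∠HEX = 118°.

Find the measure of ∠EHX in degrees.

1. ∠HXL = 43°  [△HLX]
2. ∠EXH = 43°  [E on ray XL]
3. ∠EHX = 19°  [△HEX]

∠EHX = 19°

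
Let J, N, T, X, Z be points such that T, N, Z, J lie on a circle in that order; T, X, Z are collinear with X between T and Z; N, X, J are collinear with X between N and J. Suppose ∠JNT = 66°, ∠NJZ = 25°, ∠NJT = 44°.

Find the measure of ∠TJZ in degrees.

∠TJZ = 69°

1. ∠NTZ = 25°  [same arc NZ]
2. ∠NZT = 44°  [same arc TN]
3. ∠TNZ = 111°  [△TNZ]
4. ∠TJZ = 69°  [cyclic TNZJ, opposite ∠N+∠J]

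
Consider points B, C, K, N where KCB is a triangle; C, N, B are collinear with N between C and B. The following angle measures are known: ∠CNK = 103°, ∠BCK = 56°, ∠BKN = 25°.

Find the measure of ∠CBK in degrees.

1. ∠BNK = 77°  [linear pair at N on CB]
2. ∠KBN = 78°  [△KNB]
3. ∠CBK = 78°  [N on ray BC]

∠CBK = 78°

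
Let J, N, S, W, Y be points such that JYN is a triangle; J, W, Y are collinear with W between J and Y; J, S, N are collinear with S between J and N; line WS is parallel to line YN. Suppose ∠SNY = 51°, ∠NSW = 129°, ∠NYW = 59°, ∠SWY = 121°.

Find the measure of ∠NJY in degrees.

∠NJY = 70°

1. ∠JNY = 51°  [S on ray NJ]
2. ∠JYN = 59°  [W on ray YJ]
3. ∠NJY = 70°  [△JYN]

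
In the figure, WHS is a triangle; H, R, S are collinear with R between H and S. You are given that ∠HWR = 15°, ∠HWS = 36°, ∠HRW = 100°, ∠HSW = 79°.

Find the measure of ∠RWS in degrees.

1. ∠SRW = 80°  [linear pair at R on HS]
2. ∠RSW = 79°  [R on ray SH]
3. ∠RWS = 21°  [△WRS]

∠RWS = 21°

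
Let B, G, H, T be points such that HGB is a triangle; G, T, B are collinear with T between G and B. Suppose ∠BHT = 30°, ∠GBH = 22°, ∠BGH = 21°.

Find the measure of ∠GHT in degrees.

∠GHT = 107°

1. ∠HBT = 22°  [T on ray BG]
2. ∠HGT = 21°  [T on ray GB]
3. ∠BTH = 128°  [△HTB]
4. ∠GTH = 52°  [linear pair at T on GB]
5. ∠GHT = 107°  [△HGT]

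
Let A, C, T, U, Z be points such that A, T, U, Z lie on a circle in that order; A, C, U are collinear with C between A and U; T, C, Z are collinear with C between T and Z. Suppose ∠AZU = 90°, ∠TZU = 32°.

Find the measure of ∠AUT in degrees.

∠AUT = 58°

1. ∠ATU = 90°  [cyclic ATUZ, opposite ∠T+∠Z]
2. ∠TAU = 32°  [same arc TU]
3. ∠AUT = 58°  [△ATU]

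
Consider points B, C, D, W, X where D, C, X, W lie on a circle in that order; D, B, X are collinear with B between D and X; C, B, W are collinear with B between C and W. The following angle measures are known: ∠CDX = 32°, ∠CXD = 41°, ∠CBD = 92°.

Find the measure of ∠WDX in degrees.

1. ∠CWX = 32°  [same arc CX]
2. ∠DCX = 107°  [△DCX]
3. ∠WBX = 92°  [vertical angles at B]
4. ∠DXW = 56°  [△XBW]
5. ∠DWX = 73°  [cyclic DCXW, opposite ∠C+∠W]
6. ∠WDX = 51°  [△DXW]

∠WDX = 51°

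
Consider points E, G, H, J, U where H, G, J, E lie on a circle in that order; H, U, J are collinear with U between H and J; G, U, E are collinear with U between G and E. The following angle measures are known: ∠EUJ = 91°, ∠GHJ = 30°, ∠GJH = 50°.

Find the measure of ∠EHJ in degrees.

1. ∠EUH = 89°  [linear pair at U on HJ]
2. ∠GEH = 50°  [same arc HG]
3. ∠EHJ = 41°  [△HUE]

∠EHJ = 41°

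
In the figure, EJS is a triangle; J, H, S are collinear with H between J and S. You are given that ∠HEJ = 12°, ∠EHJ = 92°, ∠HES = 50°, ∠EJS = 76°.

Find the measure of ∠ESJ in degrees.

∠ESJ = 42°

1. ∠EHS = 88°  [linear pair at H on JS]
2. ∠ESH = 42°  [△EHS]
3. ∠ESJ = 42°  [H on ray SJ]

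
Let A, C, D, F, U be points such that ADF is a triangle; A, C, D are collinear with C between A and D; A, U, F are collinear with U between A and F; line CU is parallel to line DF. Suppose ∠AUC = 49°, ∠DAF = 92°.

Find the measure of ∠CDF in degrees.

1. ∠AFD = 49°  [CU∥DF, corresponding at U]
2. ∠ADF = 39°  [△ADF]
3. ∠CDF = 39°  [C on ray DA]

∠CDF = 39°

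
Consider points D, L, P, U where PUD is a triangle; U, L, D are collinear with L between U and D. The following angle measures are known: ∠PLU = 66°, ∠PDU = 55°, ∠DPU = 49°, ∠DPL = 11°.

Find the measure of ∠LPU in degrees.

1. ∠DUP = 76°  [△PUD]
2. ∠LUP = 76°  [L on ray UD]
3. ∠LPU = 38°  [△PUL]

∠LPU = 38°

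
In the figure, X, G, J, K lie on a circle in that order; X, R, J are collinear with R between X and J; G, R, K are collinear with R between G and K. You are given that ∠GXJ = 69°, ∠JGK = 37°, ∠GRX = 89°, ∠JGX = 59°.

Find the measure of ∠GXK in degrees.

1. ∠GJX = 52°  [△XGJ]
2. ∠KGX = 22°  [△XRG]
3. ∠GKX = 52°  [same arc XG]
4. ∠GXK = 106°  [△XGK]

∠GXK = 106°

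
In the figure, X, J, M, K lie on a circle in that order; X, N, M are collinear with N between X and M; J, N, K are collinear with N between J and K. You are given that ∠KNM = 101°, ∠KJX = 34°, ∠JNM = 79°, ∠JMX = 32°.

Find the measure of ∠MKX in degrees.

∠MKX = 77°

1. ∠KNX = 79°  [linear pair at N on XM]
2. ∠KMX = 34°  [same arc XK]
3. ∠JKX = 32°  [same arc XJ]
4. ∠KXM = 69°  [△XNK]
5. ∠MKX = 77°  [△XMK]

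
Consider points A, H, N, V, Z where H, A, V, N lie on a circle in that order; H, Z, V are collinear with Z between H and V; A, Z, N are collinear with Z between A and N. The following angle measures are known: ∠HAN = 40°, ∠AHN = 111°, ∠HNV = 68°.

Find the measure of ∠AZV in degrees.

∠AZV = 79°

1. ∠HVN = 40°  [same arc HN]
2. ∠ANH = 29°  [△HAN]
3. ∠NHV = 72°  [△HVN]
4. ∠AVH = 29°  [same arc HA]
5. ∠NAV = 72°  [same arc VN]
6. ∠AZV = 79°  [△AZV]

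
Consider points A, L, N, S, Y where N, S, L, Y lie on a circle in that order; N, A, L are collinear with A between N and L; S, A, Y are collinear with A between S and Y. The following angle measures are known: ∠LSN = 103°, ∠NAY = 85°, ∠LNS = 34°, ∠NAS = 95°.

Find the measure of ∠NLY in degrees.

1. ∠LAY = 95°  [linear pair at A on NL]
2. ∠LYS = 34°  [same arc SL]
3. ∠NLY = 51°  [△LAY]

∠NLY = 51°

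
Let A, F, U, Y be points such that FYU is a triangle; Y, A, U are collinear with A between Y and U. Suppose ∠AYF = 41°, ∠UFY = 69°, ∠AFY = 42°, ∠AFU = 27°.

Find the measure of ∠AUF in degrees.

∠AUF = 70°

1. ∠FYU = 41°  [A on ray YU]
2. ∠FUY = 70°  [△FYU]
3. ∠AUF = 70°  [A on ray UY]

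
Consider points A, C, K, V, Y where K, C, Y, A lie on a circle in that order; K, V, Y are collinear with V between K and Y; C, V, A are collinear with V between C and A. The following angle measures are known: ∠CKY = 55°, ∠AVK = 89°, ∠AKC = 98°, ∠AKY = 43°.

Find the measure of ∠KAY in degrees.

∠KAY = 103°

1. ∠CAY = 55°  [same arc CY]
2. ∠AVY = 91°  [linear pair at V on KY]
3. ∠AYK = 34°  [△YVA]
4. ∠KAY = 103°  [△KYA]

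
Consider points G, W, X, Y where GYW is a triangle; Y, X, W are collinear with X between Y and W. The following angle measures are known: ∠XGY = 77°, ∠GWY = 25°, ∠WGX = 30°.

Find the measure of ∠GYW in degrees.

∠GYW = 48°

1. ∠GWX = 25°  [X on ray WY]
2. ∠GXW = 125°  [△GXW]
3. ∠GXY = 55°  [linear pair at X on YW]
4. ∠GYX = 48°  [△GYX]
5. ∠GYW = 48°  [X on ray YW]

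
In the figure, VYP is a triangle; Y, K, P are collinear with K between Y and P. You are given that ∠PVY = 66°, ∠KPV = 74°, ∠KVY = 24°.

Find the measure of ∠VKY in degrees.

∠VKY = 116°

1. ∠VPY = 74°  [K on ray PY]
2. ∠PYV = 40°  [△VYP]
3. ∠KYV = 40°  [K on ray YP]
4. ∠VKY = 116°  [△VYK]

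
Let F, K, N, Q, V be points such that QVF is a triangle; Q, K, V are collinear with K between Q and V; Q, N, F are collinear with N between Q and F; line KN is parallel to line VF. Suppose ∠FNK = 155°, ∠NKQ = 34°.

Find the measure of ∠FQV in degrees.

∠FQV = 121°

1. ∠KNQ = 25°  [linear pair at N on QF]
2. ∠KQN = 121°  [△QKN]
3. ∠FQV = 121°  [K on QV, N on QF]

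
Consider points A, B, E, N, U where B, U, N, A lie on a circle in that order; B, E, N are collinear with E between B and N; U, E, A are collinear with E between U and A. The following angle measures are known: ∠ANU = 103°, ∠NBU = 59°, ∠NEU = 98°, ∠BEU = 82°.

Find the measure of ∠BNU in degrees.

∠BNU = 64°

1. ∠ABU = 77°  [cyclic BUNA, opposite ∠B+∠N]
2. ∠AUB = 39°  [△BEU]
3. ∠BAU = 64°  [△BUA]
4. ∠BNU = 64°  [same arc BU]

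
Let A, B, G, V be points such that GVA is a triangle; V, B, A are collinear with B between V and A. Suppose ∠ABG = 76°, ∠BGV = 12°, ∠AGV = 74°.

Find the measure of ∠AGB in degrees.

1. ∠GBV = 104°  [linear pair at B on VA]
2. ∠BVG = 64°  [△GVB]
3. ∠AVG = 64°  [B on ray VA]
4. ∠GAV = 42°  [△GVA]
5. ∠BAG = 42°  [B on ray AV]
6. ∠AGB = 62°  [△GBA]

∠AGB = 62°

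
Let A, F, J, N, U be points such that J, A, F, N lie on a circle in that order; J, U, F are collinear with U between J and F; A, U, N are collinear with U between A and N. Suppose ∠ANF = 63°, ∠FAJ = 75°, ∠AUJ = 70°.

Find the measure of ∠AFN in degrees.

1. ∠AJF = 63°  [same arc AF]
2. ∠AFJ = 42°  [△JAF]
3. ∠AUF = 110°  [linear pair at U on JF]
4. ∠FAN = 28°  [△AUF]
5. ∠AFN = 89°  [△AFN]

∠AFN = 89°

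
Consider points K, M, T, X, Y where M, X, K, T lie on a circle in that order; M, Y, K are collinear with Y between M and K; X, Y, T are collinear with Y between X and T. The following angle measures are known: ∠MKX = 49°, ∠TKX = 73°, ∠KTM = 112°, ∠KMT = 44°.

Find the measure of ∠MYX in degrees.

∠MYX = 93°

1. ∠MTX = 49°  [same arc MX]
2. ∠TMX = 107°  [cyclic MXKT, opposite ∠M+∠K]
3. ∠KXM = 68°  [cyclic MXKT, opposite ∠X+∠T]
4. ∠MXT = 24°  [△MXT]
5. ∠KMX = 63°  [△MXK]
6. ∠MYX = 93°  [△MYX]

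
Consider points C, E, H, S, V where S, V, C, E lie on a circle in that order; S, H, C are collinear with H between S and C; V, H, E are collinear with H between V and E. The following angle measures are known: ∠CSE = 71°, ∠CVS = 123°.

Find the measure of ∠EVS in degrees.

1. ∠CES = 57°  [cyclic SVCE, opposite ∠V+∠E]
2. ∠ECS = 52°  [△SCE]
3. ∠EVS = 52°  [same arc SE]

∠EVS = 52°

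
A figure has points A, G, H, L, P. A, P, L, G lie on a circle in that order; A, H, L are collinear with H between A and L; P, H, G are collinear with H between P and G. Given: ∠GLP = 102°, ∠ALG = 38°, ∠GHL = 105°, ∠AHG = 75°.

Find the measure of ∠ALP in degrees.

∠ALP = 64°

1. ∠LGP = 37°  [△LHG]
2. ∠LHP = 75°  [vertical angles at H]
3. ∠GPL = 41°  [△PLG]
4. ∠ALP = 64°  [△PHL]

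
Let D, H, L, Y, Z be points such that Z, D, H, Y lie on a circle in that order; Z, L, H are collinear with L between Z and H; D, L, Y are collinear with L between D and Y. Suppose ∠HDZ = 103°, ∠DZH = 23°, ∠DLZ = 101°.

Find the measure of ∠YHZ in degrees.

∠YHZ = 56°

1. ∠DYH = 23°  [same arc DH]
2. ∠HLY = 101°  [vertical angles at L]
3. ∠YHZ = 56°  [△HLY]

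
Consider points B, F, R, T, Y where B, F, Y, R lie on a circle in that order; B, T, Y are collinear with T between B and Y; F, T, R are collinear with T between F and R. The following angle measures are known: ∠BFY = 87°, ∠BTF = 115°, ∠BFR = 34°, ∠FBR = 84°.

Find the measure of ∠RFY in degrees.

1. ∠RTY = 115°  [vertical angles at T]
2. ∠BYR = 34°  [same arc BR]
3. ∠FYR = 96°  [cyclic BFYR, opposite ∠B+∠Y]
4. ∠FRY = 31°  [△YTR]
5. ∠RFY = 53°  [△FYR]

∠RFY = 53°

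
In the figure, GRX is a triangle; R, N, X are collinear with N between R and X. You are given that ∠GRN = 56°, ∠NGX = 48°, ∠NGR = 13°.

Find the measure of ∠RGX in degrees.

∠RGX = 61°

1. ∠GNR = 111°  [△GRN]
2. ∠GRX = 56°  [N on ray RX]
3. ∠GNX = 69°  [linear pair at N on RX]
4. ∠GXN = 63°  [△GNX]
5. ∠GXR = 63°  [N on ray XR]
6. ∠RGX = 61°  [△GRX]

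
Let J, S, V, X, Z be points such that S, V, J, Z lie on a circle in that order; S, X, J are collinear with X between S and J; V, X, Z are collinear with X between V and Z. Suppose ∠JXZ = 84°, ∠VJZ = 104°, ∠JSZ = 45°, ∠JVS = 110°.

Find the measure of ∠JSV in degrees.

1. ∠SXV = 84°  [vertical angles at X]
2. ∠SXZ = 96°  [linear pair at X on SJ]
3. ∠VSZ = 76°  [cyclic SVJZ, opposite ∠S+∠J]
4. ∠SZV = 39°  [△SXZ]
5. ∠SVZ = 65°  [△SVZ]
6. ∠JSV = 31°  [△SXV]

∠JSV = 31°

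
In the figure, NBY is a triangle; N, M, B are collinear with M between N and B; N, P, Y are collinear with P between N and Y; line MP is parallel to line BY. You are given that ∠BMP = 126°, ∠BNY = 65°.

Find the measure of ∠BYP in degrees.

1. ∠NMP = 54°  [linear pair at M on NB]
2. ∠MNP = 65°  [M on NB, P on NY]
3. ∠MPN = 61°  [△NMP]
4. ∠MPY = 119°  [linear pair at P on NY]
5. ∠BYP = 61°  [MP∥BY, co-interior at Y–P]

∠BYP = 61°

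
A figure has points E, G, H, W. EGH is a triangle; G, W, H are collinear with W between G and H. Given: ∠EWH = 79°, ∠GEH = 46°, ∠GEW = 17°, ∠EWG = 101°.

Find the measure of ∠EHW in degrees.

∠EHW = 72°

1. ∠EGW = 62°  [△EGW]
2. ∠EGH = 62°  [W on ray GH]
3. ∠EHG = 72°  [△EGH]
4. ∠EHW = 72°  [W on ray HG]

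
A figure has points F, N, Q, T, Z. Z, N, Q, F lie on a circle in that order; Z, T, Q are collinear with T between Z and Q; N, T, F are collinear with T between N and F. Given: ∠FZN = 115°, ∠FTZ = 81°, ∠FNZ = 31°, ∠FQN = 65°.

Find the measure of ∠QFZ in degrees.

∠QFZ = 84°

1. ∠NFZ = 34°  [△ZNF]
2. ∠FZQ = 65°  [△ZTF]
3. ∠FQZ = 31°  [same arc ZF]
4. ∠QFZ = 84°  [△ZQF]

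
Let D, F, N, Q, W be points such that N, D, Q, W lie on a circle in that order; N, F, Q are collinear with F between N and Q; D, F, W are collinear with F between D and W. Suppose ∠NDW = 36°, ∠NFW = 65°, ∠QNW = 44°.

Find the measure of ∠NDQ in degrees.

∠NDQ = 80°

1. ∠NQW = 36°  [same arc NW]
2. ∠NWQ = 100°  [△NQW]
3. ∠NDQ = 80°  [cyclic NDQW, opposite ∠D+∠W]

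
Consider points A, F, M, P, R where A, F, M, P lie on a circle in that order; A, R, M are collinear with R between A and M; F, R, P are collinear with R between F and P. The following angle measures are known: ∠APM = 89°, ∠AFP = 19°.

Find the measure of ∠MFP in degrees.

∠MFP = 72°

1. ∠AMP = 19°  [same arc AP]
2. ∠MAP = 72°  [△AMP]
3. ∠MFP = 72°  [same arc MP]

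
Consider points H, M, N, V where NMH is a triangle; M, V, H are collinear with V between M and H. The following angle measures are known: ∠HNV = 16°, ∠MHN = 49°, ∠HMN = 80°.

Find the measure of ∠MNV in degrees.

∠MNV = 35°

1. ∠NHV = 49°  [V on ray HM]
2. ∠NMV = 80°  [V on ray MH]
3. ∠HVN = 115°  [△NVH]
4. ∠MVN = 65°  [linear pair at V on MH]
5. ∠MNV = 35°  [△NMV]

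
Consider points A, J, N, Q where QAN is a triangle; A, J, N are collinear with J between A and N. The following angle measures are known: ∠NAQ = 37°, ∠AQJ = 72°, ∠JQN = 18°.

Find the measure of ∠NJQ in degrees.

∠NJQ = 109°

1. ∠JAQ = 37°  [J on ray AN]
2. ∠AJQ = 71°  [△QAJ]
3. ∠NJQ = 109°  [linear pair at J on AN]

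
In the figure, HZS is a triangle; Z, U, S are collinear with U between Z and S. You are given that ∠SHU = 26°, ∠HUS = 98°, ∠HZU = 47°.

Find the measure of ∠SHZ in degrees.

1. ∠HSU = 56°  [△HUS]
2. ∠HZS = 47°  [U on ray ZS]
3. ∠HSZ = 56°  [U on ray SZ]
4. ∠SHZ = 77°  [△HZS]

∠SHZ = 77°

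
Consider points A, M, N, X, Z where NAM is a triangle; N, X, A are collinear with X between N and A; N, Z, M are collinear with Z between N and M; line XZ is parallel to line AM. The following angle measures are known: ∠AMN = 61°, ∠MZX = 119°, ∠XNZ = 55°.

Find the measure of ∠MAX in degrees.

1. ∠NZX = 61°  [XZ∥AM, corresponding at Z]
2. ∠NXZ = 64°  [△NXZ]
3. ∠AXZ = 116°  [linear pair at X on NA]
4. ∠MAX = 64°  [XZ∥AM, co-interior at A–X]

∠MAX = 64°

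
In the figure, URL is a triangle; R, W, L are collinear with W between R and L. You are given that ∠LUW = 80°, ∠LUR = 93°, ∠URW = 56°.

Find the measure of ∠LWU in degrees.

∠LWU = 69°

1. ∠LRU = 56°  [W on ray RL]
2. ∠RLU = 31°  [△URL]
3. ∠ULW = 31°  [W on ray LR]
4. ∠LWU = 69°  [△UWL]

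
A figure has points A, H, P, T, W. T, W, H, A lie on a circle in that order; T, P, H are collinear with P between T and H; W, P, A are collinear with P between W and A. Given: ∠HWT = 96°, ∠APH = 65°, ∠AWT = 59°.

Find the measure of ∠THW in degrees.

1. ∠TPW = 65°  [vertical angles at P]
2. ∠HTW = 56°  [△TPW]
3. ∠THW = 28°  [△TWH]

∠THW = 28°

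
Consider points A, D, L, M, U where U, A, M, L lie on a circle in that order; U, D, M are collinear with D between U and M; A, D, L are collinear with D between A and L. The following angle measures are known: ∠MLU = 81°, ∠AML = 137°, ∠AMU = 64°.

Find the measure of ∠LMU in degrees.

1. ∠AUL = 43°  [cyclic UAML, opposite ∠U+∠M]
2. ∠ALU = 64°  [same arc UA]
3. ∠LAU = 73°  [△UAL]
4. ∠LMU = 73°  [same arc UL]

∠LMU = 73°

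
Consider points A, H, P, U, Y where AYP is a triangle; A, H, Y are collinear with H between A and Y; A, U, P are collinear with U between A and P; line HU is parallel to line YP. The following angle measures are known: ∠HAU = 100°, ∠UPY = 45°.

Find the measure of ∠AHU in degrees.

1. ∠PAY = 100°  [H on AY, U on AP]
2. ∠APY = 45°  [U on ray PA]
3. ∠AYP = 35°  [△AYP]
4. ∠AHU = 35°  [HU∥YP, corresponding at H]

∠AHU = 35°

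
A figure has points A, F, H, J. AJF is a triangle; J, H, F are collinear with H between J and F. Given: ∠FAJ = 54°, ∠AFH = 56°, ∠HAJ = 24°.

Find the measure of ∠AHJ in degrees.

1. ∠AFJ = 56°  [H on ray FJ]
2. ∠AJF = 70°  [△AJF]
3. ∠AJH = 70°  [H on ray JF]
4. ∠AHJ = 86°  [△AJH]

∠AHJ = 86°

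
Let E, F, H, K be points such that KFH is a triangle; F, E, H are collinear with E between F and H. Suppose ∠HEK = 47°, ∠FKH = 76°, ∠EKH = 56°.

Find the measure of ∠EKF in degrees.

∠EKF = 20°

1. ∠EHK = 77°  [△KEH]
2. ∠FEK = 133°  [linear pair at E on FH]
3. ∠FHK = 77°  [E on ray HF]
4. ∠HFK = 27°  [△KFH]
5. ∠EFK = 27°  [E on ray FH]
6. ∠EKF = 20°  [△KFE]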